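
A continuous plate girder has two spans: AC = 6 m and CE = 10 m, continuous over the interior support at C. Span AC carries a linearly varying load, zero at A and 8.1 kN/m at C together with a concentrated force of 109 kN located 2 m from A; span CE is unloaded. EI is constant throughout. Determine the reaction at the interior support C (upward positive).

R_C = 64.17 kN

Release continuity at C by inserting a hinge; the redundant is the internal moment M_C. The primary structure is two simply-supported spans AC and CE.
Discontinuity in slope at C on the released structure — sum the simple-span end rotations:
  span AC: triangular load, peak 8.1: w₀L³/(45EI) = 38.88/EI
  span AC: point load 109 at a = 2: Pab(L + a)/(6LEI) = 193.8/EI
  relative rotation θ_0 = (232.7 + 0)/EI = 232.7/EI
A unit hogging moment at C produces rotation L₁/(3EI) + L₂/(3EI) = 5.333/EI.
Compatibility: M_C·(L₁+L₂)/(3EI) = θ_0, giving M_C = 43.62 kN·m (hogging).
Span AC, ΣM about A with M_C applied at C: R_C^{AC}·6 = 315.2 + 43.62, so R_C^{AC} = 59.8 kN and R_A = 133.3 − 59.8 = 73.5 kN.
Span CE, ΣM about E: R_C^{CE}·10 = 0 + 43.62, so R_C^{CE} = 4.362 kN and R_E = 0 − 4.362 = -4.362 kN.
R_C = 59.8 + 4.362 = 64.17 kN.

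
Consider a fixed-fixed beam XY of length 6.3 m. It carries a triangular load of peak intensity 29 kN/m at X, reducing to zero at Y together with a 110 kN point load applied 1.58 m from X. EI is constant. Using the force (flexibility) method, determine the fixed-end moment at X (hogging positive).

M_X = 155.1 kN·m

Release both end moments; the primary structure is a simply-supported span XY with redundants M_X and M_Y.
Simple-span end rotations at X and Y under the given loads:
  at X: triangular load, peak 29: w₀L³/(45EI) = 161.1/EI
  at Y: triangular load, peak 29: 7w₀L³/(360EI) = 141/EI
  at X: point load 110 at a = 1.58: Pab(L + b)/(6LEI) = 239.2/EI
  at Y: point load 110 at a = 1.58: Pab(L + a)/(6LEI) = 171/EI
  θ_X0 = 400.3/EI,  θ_Y0 = 312/EI
Flexibility coefficients: a unit moment at one end gives L/(3EI) there and L/(6EI) at the far end, so f₁₁ = f₂₂ = 2.1/EI and f₁₂ = f₂₁ = 1.05/EI.
Compatibility — zero rotation at each built-in end:
  2.1 M_X + 1.05 M_Y = 400.3
  1.05 M_X + 2.1 M_Y = 312
Solving the pair gives M_X = 155.1 kN·m and M_Y = 71.02 kN·m (hogging).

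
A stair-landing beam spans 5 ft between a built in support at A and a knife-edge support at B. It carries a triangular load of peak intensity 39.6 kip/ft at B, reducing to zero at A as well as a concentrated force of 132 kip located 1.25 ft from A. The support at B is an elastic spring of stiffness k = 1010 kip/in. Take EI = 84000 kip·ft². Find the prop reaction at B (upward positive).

R_B = 56.41 kip

Remove the prop at B; the released (primary) structure is a cantilever built in at A.
Deflection at B on the released cantilever, summing each load's contribution:
  triangular load, peak 39.6 at the free end: 11w₀L⁴/(120EI) = 2269/EI
  point load 132 at a = 1.25: Pa²(3L − a)/(6EI) = 472.7/EI
  δ_0 = 2741/EI
Flexibility coefficient — unit upward force at B: δ_{BB} = L³/(3EI) = 41.67/EI.
With EI = 84000 kip·ft²: δ_0 = 0.032636 ft and δ_{BB} = 0.000496 ft/kip.
Compatibility — the spring shortens by R_B/k under the reaction it provides: δ_0 − R_B·δ_{BB} = R_B/k. With 1/k = 1/(1010×12) ft/kip = 0.000083 ft/kip, R_B = δ_0 / (δ_{BB} + 1/k) = 0.032636 / (0.000496 + 0.000083) = 56.41 kip.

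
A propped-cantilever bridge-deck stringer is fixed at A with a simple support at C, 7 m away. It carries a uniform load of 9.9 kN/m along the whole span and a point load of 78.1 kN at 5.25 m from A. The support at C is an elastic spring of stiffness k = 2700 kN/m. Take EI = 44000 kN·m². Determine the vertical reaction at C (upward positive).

R_C = 66 kN

Release the roller at C. Primary structure: cantilever fixed at A.
Primary-structure tip deflection at C by superposition:
  UDL 9.9: wL⁴/(8EI) = 2971/EI
  point load 78.1 at a = 5.25: Pa²(3L − a)/(6EI) = 5651/EI
  δ_0 = 8622/EI
Tip deflection under a unit load at C: L³/(3EI) = 114.3/EI.
With EI = 44000 kN·m²: δ_0 = 0.19595 m and δ_{CC} = 0.002598 m/kN.
Compatibility — the spring shortens by R_C/k under the reaction it provides: δ_0 − R_C·δ_{CC} = R_C/k. With 1/k = 0.00037 m/kN, R_C = δ_0 / (δ_{CC} + 1/k) = 0.19595 / (0.002598 + 0.00037) = 66 kN.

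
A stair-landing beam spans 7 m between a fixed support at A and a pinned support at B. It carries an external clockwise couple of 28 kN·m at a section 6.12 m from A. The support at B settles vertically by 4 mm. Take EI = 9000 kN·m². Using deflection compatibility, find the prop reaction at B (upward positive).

R_B = 5.59 kN

Remove the prop at B; the released (primary) structure is a cantilever built in at A.
Primary-structure tip deflection at B by superposition:
  clockwise couple 28 at a = 6.12: M₀a(2L − a)/(2EI) = 675.2/EI
Tip deflection under a unit load at B: L³/(3EI) = 114.3/EI.
With EI = 9000 kN·m²: δ_0 = 0.075018 m and δ_{BB} = 0.012704 m/kN.
Compatibility — the beam at B must follow the support down by 0.004 m: δ_0 − R_B·δ_{BB} = 0.004, so R_B = (0.075018 − 0.004)/0.012704 = 5.59 kN.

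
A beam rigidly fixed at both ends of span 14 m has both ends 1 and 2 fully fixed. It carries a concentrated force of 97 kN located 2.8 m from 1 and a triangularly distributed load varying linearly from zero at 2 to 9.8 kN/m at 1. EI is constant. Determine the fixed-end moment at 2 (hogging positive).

M_2 = 107.5 kN·m

Release both end moments; the primary structure is a simply-supported span 12 with redundants M_1 and M_2.
End rotations of the released simple span under the applied load (×1/EI):
  at 1: point load 97 at a = 2.8: Pab(L + b)/(6LEI) = 912.6/EI
  at 2: point load 97 at a = 2.8: Pab(L + a)/(6LEI) = 608.4/EI
  at 1: triangular load, peak 9.8: w₀L³/(45EI) = 597.6/EI
  at 2: triangular load, peak 9.8: 7w₀L³/(360EI) = 522.9/EI
  θ_10 = 1510/EI,  θ_20 = 1131/EI
Flexibility coefficients: a unit moment at one end gives L/(3EI) there and L/(6EI) at the far end, so f₁₁ = f₂₂ = 4.667/EI and f₁₂ = f₂₁ = 2.333/EI.
Compatibility — zero rotation at each built-in end:
  4.667 M_1 + 2.333 M_2 = 1510
  2.333 M_1 + 4.667 M_2 = 1131
Solving the pair gives M_1 = 269.9 kN·m and M_2 = 107.5 kN·m (hogging).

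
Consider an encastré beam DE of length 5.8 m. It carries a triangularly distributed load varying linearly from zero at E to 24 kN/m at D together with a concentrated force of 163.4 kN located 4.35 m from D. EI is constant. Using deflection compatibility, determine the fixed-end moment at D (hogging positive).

Take the two fixed-end moments M_D, M_E as redundants; the released structure is the simple span DE.
End rotations of the released simple span under the applied load (×1/EI):
  at D: triangular load, peak 24: w₀L³/(45EI) = 104.1/EI
  at E: triangular load, peak 24: 7w₀L³/(360EI) = 91.05/EI
  at D: point load 163.4 at a = 4.35: Pab(L + b)/(6LEI) = 214.7/EI
  at E: point load 163.4 at a = 4.35: Pab(L + a)/(6LEI) = 300.6/EI
  θ_D0 = 318.8/EI,  θ_E0 = 391.7/EI
Flexibility coefficients: a unit moment at one end gives L/(3EI) there and L/(6EI) at the far end, so f₁₁ = f₂₂ = 1.933/EI and f₁₂ = f₂₁ = 0.9667/EI.
Compatibility — zero rotation at each built-in end:
  1.933 M_D + 0.9667 M_E = 318.8
  0.9667 M_D + 1.933 M_E = 391.7
Solving the pair gives M_D = 84.79 kN·m and M_E = 160.2 kN·m (hogging).

M_D = 84.79 kN·m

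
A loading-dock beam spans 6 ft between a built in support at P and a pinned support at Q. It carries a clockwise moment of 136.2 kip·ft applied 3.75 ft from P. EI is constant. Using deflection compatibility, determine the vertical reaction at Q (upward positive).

R_Q = 29.26 kip

Take the reaction at Q as the redundant and release it; the primary structure is a cantilever fixed at P.
Free-end deflection of the primary structure under the applied loading (downward +):
  clockwise couple 136.2 at a = 3.75: M₀a(2L − a)/(2EI) = 2107/EI
Flexibility coefficient — unit upward force at Q: δ_{QQ} = L³/(3EI) = 72/EI.
Compatibility at Q: δ_0 − R_Q·δ_{QQ} = 0, so R_Q = 2107/72 = 29.26 kip.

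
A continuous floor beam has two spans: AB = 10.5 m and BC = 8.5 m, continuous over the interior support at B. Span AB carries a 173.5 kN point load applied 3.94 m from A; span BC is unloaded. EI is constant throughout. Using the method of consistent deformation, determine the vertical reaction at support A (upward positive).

Insert a hinge at B; M_B is the redundant, and each span becomes simply supported.
Discontinuity in slope at B on the released structure — sum the simple-span end rotations:
  span AB: point load 173.5 at a = 3.94: Pab(L + a)/(6LEI) = 1028/EI
  relative rotation θ_0 = (1028 + 0)/EI = 1028/EI
A unit hogging moment at B produces rotation L₁/(3EI) + L₂/(3EI) = 6.333/EI.
Compatibility: M_B·(L₁+L₂)/(3EI) = θ_0, giving M_B = 162.3 kN·m (hogging).
Span AB, ΣM about A with M_B applied at B: R_B^{AB}·10.5 = 683.6 + 162.3, so R_B^{AB} = 80.56 kN and R_A = 173.5 − 80.56 = 92.94 kN.

R_A = 92.94 kN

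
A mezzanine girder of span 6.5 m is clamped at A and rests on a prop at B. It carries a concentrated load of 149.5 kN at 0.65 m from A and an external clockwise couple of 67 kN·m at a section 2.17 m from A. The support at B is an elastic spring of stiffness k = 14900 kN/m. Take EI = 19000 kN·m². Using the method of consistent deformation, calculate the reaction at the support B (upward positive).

Remove the prop at B; the released (primary) structure is a cantilever built in at A.
Primary-structure tip deflection at B by superposition:
  point load 149.5 at a = 0.65: Pa²(3L − a)/(6EI) = 198.4/EI
  clockwise couple 67 at a = 2.17: M₀a(2L − a)/(2EI) = 787.3/EI
  δ_0 = 985.7/EI
Tip deflection under a unit load at B: L³/(3EI) = 91.54/EI.
With EI = 19000 kN·m²: δ_0 = 0.05188 m and δ_{BB} = 0.004818 m/kN.
Compatibility — the spring shortens by R_B/k under the reaction it provides: δ_0 − R_B·δ_{BB} = R_B/k. With 1/k = 0.000067 m/kN, R_B = δ_0 / (δ_{BB} + 1/k) = 0.05188 / (0.004818 + 0.000067) = 10.62 kN.

R_B = 10.62 kN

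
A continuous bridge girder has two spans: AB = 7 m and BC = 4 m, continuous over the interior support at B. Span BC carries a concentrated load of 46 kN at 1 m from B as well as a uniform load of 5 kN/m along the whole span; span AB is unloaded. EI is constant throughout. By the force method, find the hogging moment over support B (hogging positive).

Insert a hinge at B; M_B is the redundant, and each span becomes simply supported.
Rotations at B on the released spans (each span's end-slope, ×1/EI):
  span BC: point load 46 at a = 1: Pab(L + b)/(6LEI) = 40.25/EI
  span BC: UDL 5: wL³/(24EI) = 13.33/EI
  relative rotation θ_0 = (0 + 53.58)/EI = 53.58/EI
A unit hogging moment at B produces rotation L₁/(3EI) + L₂/(3EI) = 3.667/EI.
Compatibility: M_B·(L₁+L₂)/(3EI) = θ_0, giving M_B = 14.61 kN·m (hogging).

M_B = 14.61 kN·m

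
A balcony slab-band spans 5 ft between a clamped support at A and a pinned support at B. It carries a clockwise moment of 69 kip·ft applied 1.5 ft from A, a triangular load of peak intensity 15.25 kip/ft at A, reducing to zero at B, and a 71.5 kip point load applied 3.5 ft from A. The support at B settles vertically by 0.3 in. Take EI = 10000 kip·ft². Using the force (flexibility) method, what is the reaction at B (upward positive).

Choose R_B as the redundant. The primary structure is the cantilever fixed at A.
Deflection at B on the released cantilever, summing each load's contribution:
  clockwise couple 69 at a = 1.5: M₀a(2L − a)/(2EI) = 439.9/EI
  triangular load, peak 15.25 at the fixed end: w₀L⁴/(30EI) = 317.7/EI
  point load 71.5 at a = 3.5: Pa²(3L − a)/(6EI) = 1679/EI
  δ_0 = 2436/EI
Tip deflection under a unit load at B: L³/(3EI) = 41.67/EI.
With EI = 10000 kip·ft²: δ_0 = 0.24363 ft and δ_{BB} = 0.004167 ft/kip.
Compatibility — the beam at B must follow the support down by 0.025 ft: δ_0 − R_B·δ_{BB} = 0.025, so R_B = (0.24363 − 0.025)/0.004167 = 52.47 kip.

R_B = 52.47 kip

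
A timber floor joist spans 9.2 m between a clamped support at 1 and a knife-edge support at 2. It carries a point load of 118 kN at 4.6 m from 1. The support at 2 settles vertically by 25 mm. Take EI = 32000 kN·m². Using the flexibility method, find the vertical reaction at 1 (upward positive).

Release the roller at 2. Primary structure: cantilever fixed at 1.
Primary-structure tip deflection at 2 by superposition:
  point load 118 at a = 4.6: Pa²(3L − a)/(6EI) = 9571/EI
Flexibility coefficient — unit upward force at 2: δ_{22} = L³/(3EI) = 259.6/EI.
With EI = 32000 kN·m²: δ_0 = 0.29911 m and δ_{22} = 0.008111 m/kN.
Compatibility — the beam at 2 must follow the support down by 0.025 m: δ_0 − R_2·δ_{22} = 0.025, so R_2 = (0.29911 − 0.025)/0.008111 = 33.79 kN.
Vertical equilibrium: R_1 = ΣP − R_2 = 118 − 33.79 = 84.21 kN.

R_1 = 84.21 kN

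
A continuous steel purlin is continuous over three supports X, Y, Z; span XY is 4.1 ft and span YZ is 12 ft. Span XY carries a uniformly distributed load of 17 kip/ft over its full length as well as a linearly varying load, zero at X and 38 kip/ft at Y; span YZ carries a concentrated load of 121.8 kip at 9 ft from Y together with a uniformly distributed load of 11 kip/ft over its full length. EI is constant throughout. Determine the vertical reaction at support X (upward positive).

Insert a hinge at Y; M_Y is the redundant, and each span becomes simply supported.
End slopes at the hinge Y, treating each span as simply supported:
  span XY: UDL 17: wL³/(24EI) = 48.82/EI
  span XY: triangular load, peak 38: w₀L³/(45EI) = 58.2/EI
  span YZ: point load 121.8 at a = 9: Pab(L + b)/(6LEI) = 685.1/EI
  span YZ: UDL 11: wL³/(24EI) = 792/EI
  relative rotation θ_0 = (107 + 1477)/EI = 1584/EI
A unit hogging moment at Y produces rotation L₁/(3EI) + L₂/(3EI) = 5.367/EI.
Compatibility: M_Y·(L₁+L₂)/(3EI) = θ_0, giving M_Y = 295.2 kip·ft (hogging).
Span XY, ΣM about X with M_Y applied at Y: R_Y^{XY}·4.1 = 355.8 + 295.2, so R_Y^{XY} = 158.8 kip and R_X = 147.6 − 158.8 = -11.18 kip.

R_X = -11.18 kip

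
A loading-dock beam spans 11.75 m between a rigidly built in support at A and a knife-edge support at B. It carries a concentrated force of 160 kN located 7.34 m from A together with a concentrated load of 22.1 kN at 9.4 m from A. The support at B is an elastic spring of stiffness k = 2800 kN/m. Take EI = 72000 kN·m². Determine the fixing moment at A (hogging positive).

M_A = 375.9 kN·m

Remove the prop at B; the released (primary) structure is a cantilever built in at A.
Deflection at B on the released cantilever, summing each load's contribution:
  point load 160 at a = 7.34: Pa²(3L − a)/(6EI) = 40098/EI
  point load 22.1 at a = 9.4: Pa²(3L − a)/(6EI) = 8413/EI
  δ_0 = 48511/EI
Flexibility coefficient — unit upward force at B: δ_{BB} = L³/(3EI) = 540.7/EI.
With EI = 72000 kN·m²: δ_0 = 0.67376 m and δ_{BB} = 0.00751 m/kN.
Compatibility — the spring shortens by R_B/k under the reaction it provides: δ_0 − R_B·δ_{BB} = R_B/k. With 1/k = 0.000357 m/kN, R_B = δ_0 / (δ_{BB} + 1/k) = 0.67376 / (0.00751 + 0.000357) = 85.64 kN.
Moment equilibrium about A: M_A = Σ(load moments about A) − R_B·L = 1382 − 85.64×11.75 = 375.9 kN·m.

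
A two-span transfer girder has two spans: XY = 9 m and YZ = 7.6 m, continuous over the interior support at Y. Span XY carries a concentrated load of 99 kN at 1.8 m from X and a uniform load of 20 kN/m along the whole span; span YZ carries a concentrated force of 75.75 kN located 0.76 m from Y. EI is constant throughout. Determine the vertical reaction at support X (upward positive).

Release continuity at Y by inserting a hinge; the redundant is the internal moment M_Y. The primary structure is two simply-supported spans XY and YZ.
Discontinuity in slope at Y on the released structure — sum the simple-span end rotations:
  span XY: point load 99 at a = 1.8: Pab(L + a)/(6LEI) = 256.6/EI
  span XY: UDL 20: wL³/(24EI) = 607.5/EI
  span YZ: point load 75.75 at a = 0.76: Pab(L + b)/(6LEI) = 124.7/EI
  relative rotation θ_0 = (864.1 + 124.7)/EI = 988.8/EI
A unit hogging moment at Y produces rotation L₁/(3EI) + L₂/(3EI) = 5.533/EI.
Slope continuity at Y: θ_0 = M_Y·5.533/EI, so M_Y = 988.8/5.533 = 178.7 kN·m (hogging).
Span XY, ΣM about X with M_Y applied at Y: R_Y^{XY}·9 = 988.2 + 178.7, so R_Y^{XY} = 129.7 kN and R_X = 279 − 129.7 = 149.3 kN.

R_X = 149.3 kN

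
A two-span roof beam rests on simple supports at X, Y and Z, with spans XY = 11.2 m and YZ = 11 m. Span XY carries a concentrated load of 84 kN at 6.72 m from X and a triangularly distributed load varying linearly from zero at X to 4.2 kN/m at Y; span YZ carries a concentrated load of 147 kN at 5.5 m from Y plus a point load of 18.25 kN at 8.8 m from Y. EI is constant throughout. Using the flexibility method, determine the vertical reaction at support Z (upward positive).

Take M_Y as the redundant. Released structure: two simple spans XY and YZ with a hinge at Y.
Rotations at Y on the released spans (each span's end-slope, ×1/EI):
  span XY: point load 84 at a = 6.72: Pab(L + a)/(6LEI) = 674.4/EI
  span XY: triangular load, peak 4.2: w₀L³/(45EI) = 131.1/EI
  span YZ: point load 147 at a = 5.5: Pab(L + b)/(6LEI) = 1112/EI
  span YZ: point load 18.25 at a = 8.8: Pab(L + b)/(6LEI) = 70.66/EI
  relative rotation θ_0 = (805.5 + 1182)/EI = 1988/EI
A unit hogging moment at Y produces rotation L₁/(3EI) + L₂/(3EI) = 7.4/EI.
Slope continuity at Y: θ_0 = M_Y·7.4/EI, so M_Y = 1988/7.4 = 268.6 kN·m (hogging).
Span YZ, ΣM about Z: R_Y^{YZ}·11 = 848.6 + 268.6, so R_Y^{YZ} = 101.6 kN and R_Z = 165.2 − 101.6 = 63.68 kN.

R_Z = 63.68 kN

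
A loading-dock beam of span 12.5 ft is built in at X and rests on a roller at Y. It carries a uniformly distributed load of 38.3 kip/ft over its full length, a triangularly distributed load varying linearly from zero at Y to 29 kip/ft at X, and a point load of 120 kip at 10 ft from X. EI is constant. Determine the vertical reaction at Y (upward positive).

Remove the prop at Y; the released (primary) structure is a cantilever built in at X.
Downward deflection at the released point Y due to the loads:
  UDL 38.3: wL⁴/(8EI) = 116882/EI
  triangular load, peak 29 at the fixed end: w₀L⁴/(30EI) = 23600/EI
  point load 120 at a = 10: Pa²(3L − a)/(6EI) = 55000/EI
  δ_0 = 195483/EI
Tip deflection under a unit load at Y: L³/(3EI) = 651/EI.
Compatibility at Y: δ_0 − R_Y·δ_{YY} = 0, so R_Y = 195483/651 = 300.3 kip.

R_Y = 300.3 kip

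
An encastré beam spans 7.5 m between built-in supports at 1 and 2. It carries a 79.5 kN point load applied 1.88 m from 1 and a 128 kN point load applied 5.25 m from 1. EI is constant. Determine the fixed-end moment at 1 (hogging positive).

M_1 = 144.4 kN·m

Take the two fixed-end moments M_1, M_2 as redundants; the released structure is the simple span 12.
End rotations of the released simple span under the applied load (×1/EI):
  at 1: point load 79.5 at a = 1.88: Pab(L + b)/(6LEI) = 244.9/EI
  at 2: point load 79.5 at a = 1.88: Pab(L + a)/(6LEI) = 175.1/EI
  at 1: point load 128 at a = 5.25: Pab(L + b)/(6LEI) = 327.6/EI
  at 2: point load 128 at a = 5.25: Pab(L + a)/(6LEI) = 428.4/EI
  θ_10 = 572.5/EI,  θ_20 = 603.5/EI
Flexibility coefficients: a unit moment at one end gives L/(3EI) there and L/(6EI) at the far end, so f₁₁ = f₂₂ = 2.5/EI and f₁₂ = f₂₁ = 1.25/EI.
Compatibility — zero rotation at each built-in end:
  2.5 M_1 + 1.25 M_2 = 572.5
  1.25 M_1 + 2.5 M_2 = 603.5
Solving the pair gives M_1 = 144.4 kN·m and M_2 = 169.2 kN·m (hogging).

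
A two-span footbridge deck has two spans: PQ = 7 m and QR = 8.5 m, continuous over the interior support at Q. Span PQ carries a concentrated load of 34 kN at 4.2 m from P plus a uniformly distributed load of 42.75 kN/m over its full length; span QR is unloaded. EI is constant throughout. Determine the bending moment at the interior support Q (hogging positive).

Release continuity at Q by inserting a hinge; the redundant is the internal moment M_Q. The primary structure is two simply-supported spans PQ and QR.
End slopes at the hinge Q, treating each span as simply supported:
  span PQ: point load 34 at a = 4.2: Pab(L + a)/(6LEI) = 106.6/EI
  span PQ: UDL 42.75: wL³/(24EI) = 611/EI
  relative rotation θ_0 = (717.6 + 0)/EI = 717.6/EI
A unit hogging moment at Q produces rotation L₁/(3EI) + L₂/(3EI) = 5.167/EI.
Slope continuity at Q: θ_0 = M_Q·5.167/EI, so M_Q = 717.6/5.167 = 138.9 kN·m (hogging).

M_Q = 138.9 kN·m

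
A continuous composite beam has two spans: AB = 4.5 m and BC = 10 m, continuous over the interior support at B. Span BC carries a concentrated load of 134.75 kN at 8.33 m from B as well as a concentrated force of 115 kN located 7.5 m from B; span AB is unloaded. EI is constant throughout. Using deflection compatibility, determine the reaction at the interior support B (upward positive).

Insert a hinge at B; M_B is the redundant, and each span becomes simply supported.
Rotations at B on the released spans (each span's end-slope, ×1/EI):
  span BC: point load 134.75 at a = 8.33: Pab(L + b)/(6LEI) = 364.6/EI
  span BC: point load 115 at a = 7.5: Pab(L + b)/(6LEI) = 449.2/EI
  relative rotation θ_0 = (0 + 813.8)/EI = 813.8/EI
A unit hogging moment at B produces rotation L₁/(3EI) + L₂/(3EI) = 4.833/EI.
Compatibility: M_B·(L₁+L₂)/(3EI) = θ_0, giving M_B = 168.4 kN·m (hogging).
Span AB, ΣM about A with M_B applied at B: R_B^{AB}·4.5 = 0 + 168.4, so R_B^{AB} = 37.42 kN and R_A = 0 − 37.42 = -37.42 kN.
Span BC, ΣM about C: R_B^{BC}·10 = 512.5 + 168.4, so R_B^{BC} = 68.09 kN and R_C = 249.8 − 68.09 = 181.7 kN.
R_B = 37.42 + 68.09 = 105.5 kN.

R_B = 105.5 kN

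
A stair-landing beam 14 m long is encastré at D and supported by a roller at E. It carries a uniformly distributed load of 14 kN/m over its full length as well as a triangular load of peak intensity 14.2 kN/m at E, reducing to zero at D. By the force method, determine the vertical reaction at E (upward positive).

R_E = 128.2 kN

Take the reaction at E as the redundant and release it; the primary structure is a cantilever fixed at D.
Free-end deflection of the primary structure under the applied loading (downward +):
  UDL 14: wL⁴/(8EI) = 67228/EI
  triangular load, peak 14.2 at the free end: 11w₀L⁴/(120EI) = 50005/EI
  δ_0 = 117233/EI
Flexibility coefficient — unit upward force at E: δ_{EE} = L³/(3EI) = 914.7/EI.
Compatibility at E: δ_0 − R_E·δ_{EE} = 0, so R_E = 117233/914.7 = 128.2 kN.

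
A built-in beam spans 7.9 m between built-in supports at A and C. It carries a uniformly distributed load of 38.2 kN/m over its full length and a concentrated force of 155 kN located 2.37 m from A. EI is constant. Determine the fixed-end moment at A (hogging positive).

M_A = 378.7 kN·m

Release both end moments; the primary structure is a simply-supported span AC with redundants M_A and M_C.
End rotations of the released simple span under the applied load (×1/EI):
  at A: UDL 38.2: wL³/(24EI) = 784.8/EI
  at C: UDL 38.2: wL³/(24EI) = 784.8/EI
  at A: point load 155 at a = 2.37: Pab(L + b)/(6LEI) = 575.6/EI
  at C: point load 155 at a = 2.37: Pab(L + a)/(6LEI) = 440.1/EI
  θ_A0 = 1360/EI,  θ_C0 = 1225/EI
Flexibility coefficients: a unit moment at one end gives L/(3EI) there and L/(6EI) at the far end, so f₁₁ = f₂₂ = 2.633/EI and f₁₂ = f₂₁ = 1.317/EI.
Compatibility — zero rotation at each built-in end:
  2.633 M_A + 1.317 M_C = 1360
  1.317 M_A + 2.633 M_C = 1225
Solving the pair gives M_A = 378.7 kN·m and M_C = 275.8 kN·m (hogging).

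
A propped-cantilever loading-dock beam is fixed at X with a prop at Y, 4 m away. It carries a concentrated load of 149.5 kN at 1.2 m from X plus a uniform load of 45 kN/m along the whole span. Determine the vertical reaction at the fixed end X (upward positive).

R_X = 243.8 kN

Take the reaction at Y as the redundant and release it; the primary structure is a cantilever fixed at X.
Downward deflection at the released point Y due to the loads:
  point load 149.5 at a = 1.2: Pa²(3L − a)/(6EI) = 387.5/EI
  UDL 45: wL⁴/(8EI) = 1440/EI
  δ_0 = 1828/EI
Tip deflection under a unit load at Y: L³/(3EI) = 21.33/EI.
Compatibility at Y: δ_0 − R_Y·δ_{YY} = 0, so R_Y = 1828/21.33 = 85.66 kN.
Vertical equilibrium: R_X = ΣP − R_Y = 329.5 − 85.66 = 243.8 kN.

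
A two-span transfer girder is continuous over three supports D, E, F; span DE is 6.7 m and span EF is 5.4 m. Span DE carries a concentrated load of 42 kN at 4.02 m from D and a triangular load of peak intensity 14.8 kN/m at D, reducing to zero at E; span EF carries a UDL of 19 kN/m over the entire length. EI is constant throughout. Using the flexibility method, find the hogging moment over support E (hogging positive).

Insert a hinge at E; M_E is the redundant, and each span becomes simply supported.
Rotations at E on the released spans (each span's end-slope, ×1/EI):
  span DE: point load 42 at a = 4.02: Pab(L + a)/(6LEI) = 120.7/EI
  span DE: triangular load, peak 14.8: 7w₀L³/(360EI) = 86.55/EI
  span EF: UDL 19: wL³/(24EI) = 124.7/EI
  relative rotation θ_0 = (207.2 + 124.7)/EI = 331.9/EI
A unit hogging moment at E produces rotation L₁/(3EI) + L₂/(3EI) = 4.033/EI.
Slope continuity at E: θ_0 = M_E·4.033/EI, so M_E = 331.9/4.033 = 82.28 kN·m (hogging).

M_E = 82.28 kN·m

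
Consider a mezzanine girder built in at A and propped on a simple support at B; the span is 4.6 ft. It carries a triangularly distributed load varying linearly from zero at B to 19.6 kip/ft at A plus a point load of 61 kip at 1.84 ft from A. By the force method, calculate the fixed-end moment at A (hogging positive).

Release the roller at B. Primary structure: cantilever fixed at A.
Deflection at B on the released cantilever, summing each load's contribution:
  triangular load, peak 19.6 at the fixed end: w₀L⁴/(30EI) = 292.5/EI
  point load 61 at a = 1.84: Pa²(3L − a)/(6EI) = 411.7/EI
  δ_0 = 704.2/EI
Tip deflection under a unit load at B: L³/(3EI) = 32.45/EI.
Compatibility at B: δ_0 − R_B·δ_{BB} = 0, so R_B = 704.2/32.45 = 21.7 kip.
Moment equilibrium about A: M_A = Σ(load moments about A) − R_B·L = 181.4 − 21.7×4.6 = 81.52 kip·ft.

M_A = 81.52 kip·ft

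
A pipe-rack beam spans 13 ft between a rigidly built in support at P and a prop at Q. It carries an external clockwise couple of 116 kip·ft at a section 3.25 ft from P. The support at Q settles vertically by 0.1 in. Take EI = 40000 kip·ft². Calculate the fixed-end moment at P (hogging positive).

M_P = 45.79 kip·ft

Choose R_Q as the redundant. The primary structure is the cantilever fixed at P.
Free-end deflection of the primary structure under the applied loading (downward +):
  clockwise couple 116 at a = 3.25: M₀a(2L − a)/(2EI) = 4288/EI
Tip deflection under a unit load at Q: L³/(3EI) = 732.3/EI.
With EI = 40000 kip·ft²: δ_0 = 0.10721 ft and δ_{QQ} = 0.018308 ft/kip.
Compatibility — the beam at Q must follow the support down by 0.008333 ft: δ_0 − R_Q·δ_{QQ} = 0.008333, so R_Q = (0.10721 − 0.008333)/0.018308 = 5.401 kip.
Moment equilibrium about P: M_P = Σ(load moments about P) − R_Q·L = 116 − 5.401×13 = 45.79 kip·ft.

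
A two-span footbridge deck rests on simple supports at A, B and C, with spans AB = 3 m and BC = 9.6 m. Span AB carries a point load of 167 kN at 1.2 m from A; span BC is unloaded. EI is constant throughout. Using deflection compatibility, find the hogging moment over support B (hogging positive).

M_B = 20.04 kN·m

Insert a hinge at B; M_B is the redundant, and each span becomes simply supported.
Discontinuity in slope at B on the released structure — sum the simple-span end rotations:
  span AB: point load 167 at a = 1.2: Pab(L + a)/(6LEI) = 84.17/EI
  relative rotation θ_0 = (84.17 + 0)/EI = 84.17/EI
A unit hogging moment at B produces rotation L₁/(3EI) + L₂/(3EI) = 4.2/EI.
Slope continuity at B: θ_0 = M_B·4.2/EI, so M_B = 84.17/4.2 = 20.04 kN·m (hogging).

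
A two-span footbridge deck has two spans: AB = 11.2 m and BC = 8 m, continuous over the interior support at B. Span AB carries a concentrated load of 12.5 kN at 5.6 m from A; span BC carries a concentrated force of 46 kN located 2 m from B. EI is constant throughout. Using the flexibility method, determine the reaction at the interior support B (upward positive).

R_B = 49.42 kN

Insert a hinge at B; M_B is the redundant, and each span becomes simply supported.
End slopes at the hinge B, treating each span as simply supported:
  span AB: point load 12.5 at a = 5.6: Pab(L + a)/(6LEI) = 98/EI
  span BC: point load 46 at a = 2: Pab(L + b)/(6LEI) = 161/EI
  relative rotation θ_0 = (98 + 161)/EI = 259/EI
A unit hogging moment at B produces rotation L₁/(3EI) + L₂/(3EI) = 6.4/EI.
Slope continuity at B: θ_0 = M_B·6.4/EI, so M_B = 259/6.4 = 40.47 kN·m (hogging).
Span AB, ΣM about A with M_B applied at B: R_B^{AB}·11.2 = 70 + 40.47, so R_B^{AB} = 9.863 kN and R_A = 12.5 − 9.863 = 2.637 kN.
Span BC, ΣM about C: R_B^{BC}·8 = 276 + 40.47, so R_B^{BC} = 39.56 kN and R_C = 46 − 39.56 = 6.441 kN.
R_B = 9.863 + 39.56 = 49.42 kN.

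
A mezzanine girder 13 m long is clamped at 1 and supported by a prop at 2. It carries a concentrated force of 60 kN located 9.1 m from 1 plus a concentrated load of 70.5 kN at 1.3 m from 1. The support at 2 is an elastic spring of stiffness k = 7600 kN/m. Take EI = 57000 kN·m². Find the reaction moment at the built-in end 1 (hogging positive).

M_1 = 189.4 kN·m

Take the reaction at 2 as the redundant and release it; the primary structure is a cantilever fixed at 1.
Free-end deflection of the primary structure under the applied loading (downward +):
  point load 60 at a = 9.1: Pa²(3L − a)/(6EI) = 24760/EI
  point load 70.5 at a = 1.3: Pa²(3L − a)/(6EI) = 748.6/EI
  δ_0 = 25509/EI
Tip deflection under a unit load at 2: L³/(3EI) = 732.3/EI.
With EI = 57000 kN·m²: δ_0 = 0.44752 m and δ_{22} = 0.012848 m/kN.
Compatibility — the spring shortens by R_2/k under the reaction it provides: δ_0 − R_2·δ_{22} = R_2/k. With 1/k = 0.000132 m/kN, R_2 = δ_0 / (δ_{22} + 1/k) = 0.44752 / (0.012848 + 0.000132) = 34.48 kN.
Moment equilibrium about 1: M_1 = Σ(load moments about 1) − R_2·L = 637.6 − 34.48×13 = 189.4 kN·m.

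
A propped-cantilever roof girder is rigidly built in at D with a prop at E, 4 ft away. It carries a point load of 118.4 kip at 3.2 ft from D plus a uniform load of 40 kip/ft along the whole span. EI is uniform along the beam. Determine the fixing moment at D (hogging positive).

M_D = 125.5 kip·ft

Take the reaction at E as the redundant and release it; the primary structure is a cantilever fixed at D.
Deflection at E on the released cantilever, summing each load's contribution:
  point load 118.4 at a = 3.2: Pa²(3L − a)/(6EI) = 1778/EI
  UDL 40: wL⁴/(8EI) = 1280/EI
  δ_0 = 3058/EI
Flexibility coefficient — unit upward force at E: δ_{EE} = L³/(3EI) = 21.33/EI.
Compatibility at E: δ_0 − R_E·δ_{EE} = 0, so R_E = 3058/21.33 = 143.4 kip.
Moment equilibrium about D: M_D = Σ(load moments about D) − R_E·L = 698.9 − 143.4×4 = 125.5 kip·ft.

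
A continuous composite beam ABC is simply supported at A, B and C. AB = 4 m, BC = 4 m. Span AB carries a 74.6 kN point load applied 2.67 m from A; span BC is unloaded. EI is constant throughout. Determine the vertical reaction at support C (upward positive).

R_C = -6.902 kN

Take M_B as the redundant. Released structure: two simple spans AB and BC with a hinge at B.
Discontinuity in slope at B on the released structure — sum the simple-span end rotations:
  span AB: point load 74.6 at a = 2.67: Pab(L + a)/(6LEI) = 73.62/EI
  relative rotation θ_0 = (73.62 + 0)/EI = 73.62/EI
A unit hogging moment at B produces rotation L₁/(3EI) + L₂/(3EI) = 2.667/EI.
Compatibility: M_B·(L₁+L₂)/(3EI) = θ_0, giving M_B = 27.61 kN·m (hogging).
Span BC, ΣM about C: R_B^{BC}·4 = 0 + 27.61, so R_B^{BC} = 6.902 kN and R_C = 0 − 6.902 = -6.902 kN.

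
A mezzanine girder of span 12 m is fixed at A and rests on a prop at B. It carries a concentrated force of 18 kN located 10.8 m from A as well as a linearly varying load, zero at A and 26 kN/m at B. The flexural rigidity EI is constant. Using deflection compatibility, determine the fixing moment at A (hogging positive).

Release the roller at B. Primary structure: cantilever fixed at A.
Downward deflection at the released point B due to the loads:
  point load 18 at a = 10.8: Pa²(3L − a)/(6EI) = 8818/EI
  triangular load, peak 26 at the free end: 11w₀L⁴/(120EI) = 49421/EI
  δ_0 = 58239/EI
Tip deflection under a unit load at B: L³/(3EI) = 576/EI.
Compatibility at B: δ_0 − R_B·δ_{BB} = 0, so R_B = 58239/576 = 101.1 kN.
Moment equilibrium about A: M_A = Σ(load moments about A) − R_B·L = 1442 − 101.1×12 = 229.1 kN·m.

M_A = 229.1 kN·m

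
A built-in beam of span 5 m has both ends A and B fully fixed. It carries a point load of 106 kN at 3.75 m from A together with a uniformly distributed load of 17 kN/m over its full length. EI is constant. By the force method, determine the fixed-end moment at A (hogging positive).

M_A = 60.26 kN·m

Release both end moments; the primary structure is a simply-supported span AB with redundants M_A and M_B.
On the primary (simply-supported) span, the end slopes from the loading are:
  at A: point load 106 at a = 3.75: Pab(L + b)/(6LEI) = 103.5/EI
  at B: point load 106 at a = 3.75: Pab(L + a)/(6LEI) = 144.9/EI
  at A: UDL 17: wL³/(24EI) = 88.54/EI
  at B: UDL 17: wL³/(24EI) = 88.54/EI
  θ_A0 = 192.1/EI,  θ_B0 = 233.5/EI
Flexibility coefficients: a unit moment at one end gives L/(3EI) there and L/(6EI) at the far end, so f₁₁ = f₂₂ = 1.667/EI and f₁₂ = f₂₁ = 0.8333/EI.
Compatibility — zero rotation at each built-in end:
  1.667 M_A + 0.8333 M_B = 192.1
  0.8333 M_A + 1.667 M_B = 233.5
Solving the pair gives M_A = 60.26 kN·m and M_B = 109.9 kN·m (hogging).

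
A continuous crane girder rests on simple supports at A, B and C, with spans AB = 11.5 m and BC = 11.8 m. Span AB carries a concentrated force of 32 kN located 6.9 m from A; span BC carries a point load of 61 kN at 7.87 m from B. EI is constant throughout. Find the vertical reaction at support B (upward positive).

Insert a hinge at B; M_B is the redundant, and each span becomes simply supported.
Discontinuity in slope at B on the released structure — sum the simple-span end rotations:
  span AB: point load 32 at a = 6.9: Pab(L + a)/(6LEI) = 270.8/EI
  span BC: point load 61 at a = 7.87: Pab(L + b)/(6LEI) = 419.2/EI
  relative rotation θ_0 = (270.8 + 419.2)/EI = 690/EI
A unit hogging moment at B produces rotation L₁/(3EI) + L₂/(3EI) = 7.767/EI.
Compatibility: M_B·(L₁+L₂)/(3EI) = θ_0, giving M_B = 88.84 kN·m (hogging).
Span AB, ΣM about A with M_B applied at B: R_B^{AB}·11.5 = 220.8 + 88.84, so R_B^{AB} = 26.93 kN and R_A = 32 − 26.93 = 5.074 kN.
Span BC, ΣM about C: R_B^{BC}·11.8 = 239.7 + 88.84, so R_B^{BC} = 27.85 kN and R_C = 61 − 27.85 = 33.15 kN.
R_B = 26.93 + 27.85 = 54.77 kN.

R_B = 54.77 kN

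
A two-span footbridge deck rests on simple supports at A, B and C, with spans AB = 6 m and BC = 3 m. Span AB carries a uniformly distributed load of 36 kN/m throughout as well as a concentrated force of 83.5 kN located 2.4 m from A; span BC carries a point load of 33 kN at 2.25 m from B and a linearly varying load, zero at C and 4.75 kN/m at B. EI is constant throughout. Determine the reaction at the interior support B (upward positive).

Release continuity at B by inserting a hinge; the redundant is the internal moment M_B. The primary structure is two simply-supported spans AB and BC.
Rotations at B on the released spans (each span's end-slope, ×1/EI):
  span AB: UDL 36: wL³/(24EI) = 324/EI
  span AB: point load 83.5 at a = 2.4: Pab(L + a)/(6LEI) = 168.3/EI
  span BC: point load 33 at a = 2.25: Pab(L + b)/(6LEI) = 11.6/EI
  span BC: triangular load, peak 4.75: w₀L³/(45EI) = 2.85/EI
  relative rotation θ_0 = (492.3 + 14.45)/EI = 506.8/EI
A unit hogging moment at B produces rotation L₁/(3EI) + L₂/(3EI) = 3/EI.
Compatibility: M_B·(L₁+L₂)/(3EI) = θ_0, giving M_B = 168.9 kN·m (hogging).
Span AB, ΣM about A with M_B applied at B: R_B^{AB}·6 = 848.4 + 168.9, so R_B^{AB} = 169.6 kN and R_A = 299.5 − 169.6 = 129.9 kN.
Span BC, ΣM about C: R_B^{BC}·3 = 39 + 168.9, so R_B^{BC} = 69.31 kN and R_C = 40.12 − 69.31 = -29.18 kN.
R_B = 169.6 + 69.31 = 238.9 kN.

R_B = 238.9 kN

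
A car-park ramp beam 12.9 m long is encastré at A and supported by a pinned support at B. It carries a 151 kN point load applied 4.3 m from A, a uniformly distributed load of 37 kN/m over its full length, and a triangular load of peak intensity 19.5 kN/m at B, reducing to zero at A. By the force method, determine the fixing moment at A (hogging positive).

M_A = 1320 kN·m

Take the reaction at B as the redundant and release it; the primary structure is a cantilever fixed at A.
Deflection at B on the released cantilever, summing each load's contribution:
  point load 151 at a = 4.3: Pa²(3L − a)/(6EI) = 16007/EI
  UDL 37: wL⁴/(8EI) = 128077/EI
  triangular load, peak 19.5 at the free end: 11w₀L⁴/(120EI) = 49500/EI
  δ_0 = 193584/EI
Tip deflection under a unit load at B: L³/(3EI) = 715.6/EI.
The prop prevents deflection at B: R_B = δ_0/δ_{BB} = 193584/715.6 = 270.5 kN.
Moment equilibrium about A: M_A = Σ(load moments about A) − R_B·L = 4810 − 270.5×12.9 = 1320 kN·m.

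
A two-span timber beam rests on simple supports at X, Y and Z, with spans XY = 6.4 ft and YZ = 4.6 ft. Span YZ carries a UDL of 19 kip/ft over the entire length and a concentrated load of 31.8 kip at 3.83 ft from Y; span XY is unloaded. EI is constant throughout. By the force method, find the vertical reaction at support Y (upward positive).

Release continuity at Y by inserting a hinge; the redundant is the internal moment M_Y. The primary structure is two simply-supported spans XY and YZ.
End slopes at the hinge Y, treating each span as simply supported:
  span YZ: UDL 19: wL³/(24EI) = 77.06/EI
  span YZ: point load 31.8 at a = 3.83: Pab(L + b)/(6LEI) = 18.25/EI
  relative rotation θ_0 = (0 + 95.3)/EI = 95.3/EI
A unit hogging moment at Y produces rotation L₁/(3EI) + L₂/(3EI) = 3.667/EI.
Compatibility: M_Y·(L₁+L₂)/(3EI) = θ_0, giving M_Y = 25.99 kip·ft (hogging).
Span XY, ΣM about X with M_Y applied at Y: R_Y^{XY}·6.4 = 0 + 25.99, so R_Y^{XY} = 4.061 kip and R_X = 0 − 4.061 = -4.061 kip.
Span YZ, ΣM about Z: R_Y^{YZ}·4.6 = 225.5 + 25.99, so R_Y^{YZ} = 54.67 kip and R_Z = 119.2 − 54.67 = 64.53 kip.
R_Y = 4.061 + 54.67 = 58.73 kip.

R_Y = 58.73 kip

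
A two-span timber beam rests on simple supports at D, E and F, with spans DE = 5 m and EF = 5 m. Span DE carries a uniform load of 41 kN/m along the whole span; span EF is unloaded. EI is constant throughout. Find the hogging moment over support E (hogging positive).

Release continuity at E by inserting a hinge; the redundant is the internal moment M_E. The primary structure is two simply-supported spans DE and EF.
Rotations at E on the released spans (each span's end-slope, ×1/EI):
  span DE: UDL 41: wL³/(24EI) = 213.5/EI
  relative rotation θ_0 = (213.5 + 0)/EI = 213.5/EI
A unit hogging moment at E produces rotation L₁/(3EI) + L₂/(3EI) = 3.333/EI.
Slope continuity at E: θ_0 = M_E·3.333/EI, so M_E = 213.5/3.333 = 64.06 kN·m (hogging).

M_E = 64.06 kN·m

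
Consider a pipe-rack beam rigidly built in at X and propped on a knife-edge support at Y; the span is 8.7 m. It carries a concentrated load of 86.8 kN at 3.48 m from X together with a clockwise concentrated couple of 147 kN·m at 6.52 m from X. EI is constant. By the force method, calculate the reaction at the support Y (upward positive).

Release the roller at Y. Primary structure: cantilever fixed at X.
Downward deflection at the released point Y due to the loads:
  point load 86.8 at a = 3.48: Pa²(3L − a)/(6EI) = 3963/EI
  clockwise couple 147 at a = 6.52: M₀a(2L − a)/(2EI) = 5214/EI
  δ_0 = 9177/EI
Flexibility coefficient — unit upward force at Y: δ_{YY} = L³/(3EI) = 219.5/EI.
The prop prevents deflection at Y: R_Y = δ_0/δ_{YY} = 9177/219.5 = 41.81 kN.

R_Y = 41.81 kN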